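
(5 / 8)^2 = 25 / 64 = 0.39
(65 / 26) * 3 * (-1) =-7.50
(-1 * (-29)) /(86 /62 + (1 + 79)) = 31 /87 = 0.36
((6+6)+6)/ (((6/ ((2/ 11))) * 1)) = 6/ 11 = 0.55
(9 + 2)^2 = 121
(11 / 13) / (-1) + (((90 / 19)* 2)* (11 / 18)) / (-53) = -12507 / 13091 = -0.96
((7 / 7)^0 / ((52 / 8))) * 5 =10 / 13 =0.77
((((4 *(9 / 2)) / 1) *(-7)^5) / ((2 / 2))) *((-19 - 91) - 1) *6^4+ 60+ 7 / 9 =391681622851 / 9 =43520180316.78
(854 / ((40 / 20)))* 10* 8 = 34160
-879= -879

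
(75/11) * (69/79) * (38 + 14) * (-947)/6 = -42472950/869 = -48875.66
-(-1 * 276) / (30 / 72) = 3312 / 5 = 662.40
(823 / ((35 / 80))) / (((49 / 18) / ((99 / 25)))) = 23465376 / 8575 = 2736.49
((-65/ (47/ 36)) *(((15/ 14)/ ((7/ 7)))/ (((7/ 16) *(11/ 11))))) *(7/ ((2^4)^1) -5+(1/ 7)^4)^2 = -269524265829975/ 106210693624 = -2537.64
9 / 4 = 2.25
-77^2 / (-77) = 77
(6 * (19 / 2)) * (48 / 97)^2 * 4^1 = 525312 / 9409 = 55.83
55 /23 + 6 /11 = 743 /253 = 2.94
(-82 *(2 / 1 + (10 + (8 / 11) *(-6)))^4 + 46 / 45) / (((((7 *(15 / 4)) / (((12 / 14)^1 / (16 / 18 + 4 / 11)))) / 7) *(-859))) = 367427716708 / 6202559825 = 59.24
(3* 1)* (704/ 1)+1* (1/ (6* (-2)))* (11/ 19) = 481525/ 228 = 2111.95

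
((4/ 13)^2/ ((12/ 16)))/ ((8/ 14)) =112/ 507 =0.22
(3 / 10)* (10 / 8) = 0.38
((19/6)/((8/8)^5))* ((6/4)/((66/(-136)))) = -323/33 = -9.79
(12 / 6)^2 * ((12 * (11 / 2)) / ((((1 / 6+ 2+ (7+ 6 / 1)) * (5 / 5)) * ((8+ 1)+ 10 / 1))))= 1584 / 1729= 0.92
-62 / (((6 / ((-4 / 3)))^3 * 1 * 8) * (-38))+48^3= 1531809761 / 13851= 110592.00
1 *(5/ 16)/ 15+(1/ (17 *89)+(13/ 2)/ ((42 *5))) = 44437/ 847280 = 0.05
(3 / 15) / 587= 1 / 2935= 0.00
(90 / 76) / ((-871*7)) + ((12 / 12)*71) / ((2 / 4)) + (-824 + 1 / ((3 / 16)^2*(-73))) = -103871813945 / 152217702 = -682.39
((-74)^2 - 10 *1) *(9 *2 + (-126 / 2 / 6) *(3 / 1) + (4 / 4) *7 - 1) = -40995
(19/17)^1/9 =19/153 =0.12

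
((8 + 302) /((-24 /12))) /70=-31 /14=-2.21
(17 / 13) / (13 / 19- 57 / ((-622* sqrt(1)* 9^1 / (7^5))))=602718 / 79190605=0.01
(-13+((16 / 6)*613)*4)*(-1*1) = -19577 / 3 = -6525.67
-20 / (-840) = 1 / 42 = 0.02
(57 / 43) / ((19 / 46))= 138 / 43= 3.21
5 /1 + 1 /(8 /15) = 55 /8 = 6.88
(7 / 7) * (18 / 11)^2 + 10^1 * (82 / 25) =21464 / 605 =35.48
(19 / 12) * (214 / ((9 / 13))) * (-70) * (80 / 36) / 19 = -973700 / 243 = -4007.00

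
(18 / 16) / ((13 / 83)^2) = 62001 / 1352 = 45.86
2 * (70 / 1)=140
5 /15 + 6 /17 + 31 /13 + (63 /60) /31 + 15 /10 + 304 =126855073 /411060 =308.60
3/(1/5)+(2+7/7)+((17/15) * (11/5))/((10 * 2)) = 27187/1500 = 18.12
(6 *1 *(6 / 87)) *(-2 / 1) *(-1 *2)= 48 / 29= 1.66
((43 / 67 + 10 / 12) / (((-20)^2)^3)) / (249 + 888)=593 / 29252736000000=0.00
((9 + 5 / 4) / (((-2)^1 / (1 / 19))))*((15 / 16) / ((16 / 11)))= -6765 / 38912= -0.17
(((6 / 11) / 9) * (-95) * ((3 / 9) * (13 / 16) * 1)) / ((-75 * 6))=247 / 71280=0.00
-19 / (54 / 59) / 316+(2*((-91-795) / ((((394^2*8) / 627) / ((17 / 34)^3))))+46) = 242762630243 / 5297894208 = 45.82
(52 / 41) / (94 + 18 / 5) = 65 / 5002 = 0.01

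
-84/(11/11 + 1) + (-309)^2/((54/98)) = 173238.33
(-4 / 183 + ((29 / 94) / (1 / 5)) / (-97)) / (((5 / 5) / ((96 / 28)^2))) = -864096 / 1946693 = -0.44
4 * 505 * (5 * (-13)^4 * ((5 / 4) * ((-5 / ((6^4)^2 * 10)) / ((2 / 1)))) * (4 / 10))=-72116525 / 3359232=-21.47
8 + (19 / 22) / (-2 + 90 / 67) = 6.68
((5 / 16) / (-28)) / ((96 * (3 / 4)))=-5 / 32256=-0.00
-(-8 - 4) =12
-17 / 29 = -0.59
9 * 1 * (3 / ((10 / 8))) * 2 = 216 / 5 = 43.20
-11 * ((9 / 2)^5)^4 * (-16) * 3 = 401202960148878650433 / 65536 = 6121871340162332.92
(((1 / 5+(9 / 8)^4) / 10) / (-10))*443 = -16347143 / 2048000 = -7.98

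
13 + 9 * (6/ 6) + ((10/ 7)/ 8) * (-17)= 531/ 28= 18.96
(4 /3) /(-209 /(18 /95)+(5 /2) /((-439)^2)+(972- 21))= -1156326 /131869333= -0.01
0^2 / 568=0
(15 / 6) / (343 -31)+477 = 297653 / 624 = 477.01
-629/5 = -125.80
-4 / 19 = -0.21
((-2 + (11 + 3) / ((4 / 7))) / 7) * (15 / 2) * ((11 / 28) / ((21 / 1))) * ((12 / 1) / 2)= 7425 / 2744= 2.71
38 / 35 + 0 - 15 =-487 / 35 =-13.91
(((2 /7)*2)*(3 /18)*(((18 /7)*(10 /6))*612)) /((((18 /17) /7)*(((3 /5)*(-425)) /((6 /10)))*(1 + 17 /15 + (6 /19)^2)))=-36822 /21161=-1.74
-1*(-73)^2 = -5329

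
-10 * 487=-4870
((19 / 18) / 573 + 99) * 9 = 1021105 / 1146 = 891.02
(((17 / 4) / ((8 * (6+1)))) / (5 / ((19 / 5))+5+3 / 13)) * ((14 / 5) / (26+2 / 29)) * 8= 121771 / 12224520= 0.01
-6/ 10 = -3/ 5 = -0.60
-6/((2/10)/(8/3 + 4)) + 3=-197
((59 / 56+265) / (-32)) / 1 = -14899 / 1792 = -8.31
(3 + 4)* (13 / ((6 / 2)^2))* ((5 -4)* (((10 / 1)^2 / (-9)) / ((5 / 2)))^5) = -9318400000 / 531441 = -17534.21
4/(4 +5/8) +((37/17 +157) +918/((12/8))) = 485614/629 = 772.04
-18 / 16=-9 / 8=-1.12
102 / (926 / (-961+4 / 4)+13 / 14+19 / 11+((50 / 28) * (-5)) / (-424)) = 199805760 / 3354227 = 59.57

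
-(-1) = 1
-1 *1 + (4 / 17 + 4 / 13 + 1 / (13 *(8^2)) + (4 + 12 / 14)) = 435767 / 99008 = 4.40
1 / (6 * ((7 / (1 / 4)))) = 1 / 168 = 0.01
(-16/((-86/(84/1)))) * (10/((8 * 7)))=120/43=2.79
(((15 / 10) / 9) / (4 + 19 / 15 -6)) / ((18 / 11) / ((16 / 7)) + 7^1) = -0.03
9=9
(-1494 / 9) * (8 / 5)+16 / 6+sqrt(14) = -3944 / 15+sqrt(14) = -259.19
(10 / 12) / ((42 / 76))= 95 / 63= 1.51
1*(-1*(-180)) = 180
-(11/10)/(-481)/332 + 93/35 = 29702789/11178440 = 2.66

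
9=9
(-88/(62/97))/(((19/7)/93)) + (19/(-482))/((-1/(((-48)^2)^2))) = 936568740/4579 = 204535.65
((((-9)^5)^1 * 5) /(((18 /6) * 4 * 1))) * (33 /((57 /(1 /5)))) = -216513 /76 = -2848.86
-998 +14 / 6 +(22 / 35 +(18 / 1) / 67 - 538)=-10783033 / 7035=-1532.77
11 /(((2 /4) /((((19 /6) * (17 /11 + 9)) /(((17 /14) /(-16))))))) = -493696 /51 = -9680.31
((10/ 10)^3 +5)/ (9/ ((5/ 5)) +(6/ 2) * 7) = 1/ 5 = 0.20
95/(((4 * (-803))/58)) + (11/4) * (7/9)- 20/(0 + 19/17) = -9596141/549252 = -17.47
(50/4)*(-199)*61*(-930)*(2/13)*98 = 27658711500/13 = 2127593192.31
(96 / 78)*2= 32 / 13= 2.46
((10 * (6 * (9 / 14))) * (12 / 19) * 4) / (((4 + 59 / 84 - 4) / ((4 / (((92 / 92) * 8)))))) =77760 / 1121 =69.37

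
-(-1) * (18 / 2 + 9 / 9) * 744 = 7440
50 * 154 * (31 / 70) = 3410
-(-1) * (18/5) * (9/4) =8.10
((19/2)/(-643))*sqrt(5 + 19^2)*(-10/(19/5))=25*sqrt(366)/643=0.74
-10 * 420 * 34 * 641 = -91534800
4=4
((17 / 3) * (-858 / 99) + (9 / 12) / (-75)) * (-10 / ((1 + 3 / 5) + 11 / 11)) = 44209 / 234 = 188.93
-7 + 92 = 85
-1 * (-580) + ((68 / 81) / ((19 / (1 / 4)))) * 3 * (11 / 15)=4463287 / 7695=580.02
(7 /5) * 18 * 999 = 125874 /5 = 25174.80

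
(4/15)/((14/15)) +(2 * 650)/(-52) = -173/7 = -24.71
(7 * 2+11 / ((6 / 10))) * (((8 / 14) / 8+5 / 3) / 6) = 7081 / 756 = 9.37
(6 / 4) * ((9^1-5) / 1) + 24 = 30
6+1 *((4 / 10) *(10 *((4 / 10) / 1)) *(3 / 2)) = 42 / 5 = 8.40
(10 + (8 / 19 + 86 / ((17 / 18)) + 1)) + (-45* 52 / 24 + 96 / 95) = 19349 / 3230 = 5.99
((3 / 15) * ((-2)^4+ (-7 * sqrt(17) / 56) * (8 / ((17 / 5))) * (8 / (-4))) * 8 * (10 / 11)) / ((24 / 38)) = 760 * sqrt(17) / 561+ 1216 / 33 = 42.43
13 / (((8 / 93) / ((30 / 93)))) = 195 / 4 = 48.75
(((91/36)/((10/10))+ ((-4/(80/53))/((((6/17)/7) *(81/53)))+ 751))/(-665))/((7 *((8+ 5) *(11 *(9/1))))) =-6990019/58232374200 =-0.00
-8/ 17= -0.47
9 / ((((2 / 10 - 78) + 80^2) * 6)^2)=25 / 3997021284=0.00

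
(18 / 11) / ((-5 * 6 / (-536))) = 29.24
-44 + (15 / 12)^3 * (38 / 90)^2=-43.65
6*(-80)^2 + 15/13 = 499215/13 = 38401.15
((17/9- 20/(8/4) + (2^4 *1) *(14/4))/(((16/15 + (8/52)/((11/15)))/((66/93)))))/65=52151/127317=0.41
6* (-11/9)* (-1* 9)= 66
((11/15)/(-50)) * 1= -11/750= -0.01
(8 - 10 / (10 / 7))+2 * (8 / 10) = 13 / 5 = 2.60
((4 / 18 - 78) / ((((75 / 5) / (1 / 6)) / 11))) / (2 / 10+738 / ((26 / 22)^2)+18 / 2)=-325325 / 18397692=-0.02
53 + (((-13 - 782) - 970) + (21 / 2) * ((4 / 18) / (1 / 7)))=-5087 / 3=-1695.67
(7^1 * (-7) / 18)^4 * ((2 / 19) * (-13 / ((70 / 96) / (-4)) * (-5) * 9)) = -85648472 / 4617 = -18550.68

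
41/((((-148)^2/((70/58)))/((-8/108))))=-1435/8575416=-0.00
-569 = -569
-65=-65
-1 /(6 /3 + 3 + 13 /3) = -3 /28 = -0.11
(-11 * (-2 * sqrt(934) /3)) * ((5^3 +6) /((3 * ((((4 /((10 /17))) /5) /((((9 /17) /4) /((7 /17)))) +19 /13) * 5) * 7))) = 187330 * sqrt(934) /116557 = 49.12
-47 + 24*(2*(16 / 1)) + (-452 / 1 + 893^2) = 797718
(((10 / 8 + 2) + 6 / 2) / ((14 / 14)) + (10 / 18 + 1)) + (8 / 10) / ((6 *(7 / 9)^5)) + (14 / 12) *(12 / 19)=517942849 / 57479940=9.01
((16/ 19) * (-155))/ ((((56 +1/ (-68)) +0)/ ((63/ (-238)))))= 4960/ 8037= 0.62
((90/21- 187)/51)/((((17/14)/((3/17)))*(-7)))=2558/34391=0.07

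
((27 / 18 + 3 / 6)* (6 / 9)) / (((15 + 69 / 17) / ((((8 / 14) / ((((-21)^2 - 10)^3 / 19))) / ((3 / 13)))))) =16796 / 408561443073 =0.00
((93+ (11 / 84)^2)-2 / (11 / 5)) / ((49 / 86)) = 307409537 / 1901592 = 161.66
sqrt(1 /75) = sqrt(3) /15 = 0.12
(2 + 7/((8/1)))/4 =23/32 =0.72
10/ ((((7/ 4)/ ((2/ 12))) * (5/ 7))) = 1.33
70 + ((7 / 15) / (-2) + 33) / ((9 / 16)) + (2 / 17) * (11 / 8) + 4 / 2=1197197 / 9180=130.41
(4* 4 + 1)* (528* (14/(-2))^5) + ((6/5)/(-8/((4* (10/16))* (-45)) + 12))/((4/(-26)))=-409734762267/2716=-150859632.65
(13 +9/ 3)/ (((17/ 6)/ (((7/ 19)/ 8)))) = 84/ 323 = 0.26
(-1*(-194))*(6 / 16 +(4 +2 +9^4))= 5096283 / 4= 1274070.75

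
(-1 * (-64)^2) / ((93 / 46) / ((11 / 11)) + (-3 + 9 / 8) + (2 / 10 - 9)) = 3768320 / 7961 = 473.35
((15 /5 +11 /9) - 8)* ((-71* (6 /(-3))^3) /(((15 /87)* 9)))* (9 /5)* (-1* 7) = 3920336 /225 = 17423.72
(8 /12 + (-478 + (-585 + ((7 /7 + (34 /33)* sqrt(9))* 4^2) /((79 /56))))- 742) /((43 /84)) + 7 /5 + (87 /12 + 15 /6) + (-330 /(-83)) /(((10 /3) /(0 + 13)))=-211361459377 /62029220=-3407.45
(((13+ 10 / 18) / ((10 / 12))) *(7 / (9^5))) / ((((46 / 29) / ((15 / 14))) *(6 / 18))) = 1769 / 452709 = 0.00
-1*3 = -3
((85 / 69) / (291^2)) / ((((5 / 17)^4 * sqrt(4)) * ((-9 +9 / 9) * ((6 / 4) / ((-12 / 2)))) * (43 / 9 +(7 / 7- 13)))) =-1419857 / 21099682500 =-0.00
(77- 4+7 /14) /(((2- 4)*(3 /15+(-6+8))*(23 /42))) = -15435 /506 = -30.50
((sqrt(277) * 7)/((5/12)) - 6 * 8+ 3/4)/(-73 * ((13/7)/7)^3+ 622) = -2470629/32452132+ 3294172 * sqrt(277)/121695495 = 0.37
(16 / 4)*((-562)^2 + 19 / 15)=18950716 / 15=1263381.07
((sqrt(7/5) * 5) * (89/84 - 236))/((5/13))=-51311 * sqrt(35)/84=-3613.81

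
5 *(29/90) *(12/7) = 58/21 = 2.76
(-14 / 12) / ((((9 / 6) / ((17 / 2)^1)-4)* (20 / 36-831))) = -357 / 971620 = -0.00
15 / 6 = 2.50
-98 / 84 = -7 / 6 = -1.17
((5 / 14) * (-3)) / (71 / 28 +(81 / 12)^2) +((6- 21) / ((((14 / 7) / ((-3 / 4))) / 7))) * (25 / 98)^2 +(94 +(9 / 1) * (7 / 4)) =6639458647 / 59127712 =112.29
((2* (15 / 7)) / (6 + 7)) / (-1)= -30 / 91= -0.33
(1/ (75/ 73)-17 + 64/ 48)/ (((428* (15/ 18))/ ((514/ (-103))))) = 283214/ 1377625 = 0.21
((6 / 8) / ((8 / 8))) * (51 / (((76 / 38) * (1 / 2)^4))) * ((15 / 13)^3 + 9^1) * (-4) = -28333152 / 2197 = -12896.29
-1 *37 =-37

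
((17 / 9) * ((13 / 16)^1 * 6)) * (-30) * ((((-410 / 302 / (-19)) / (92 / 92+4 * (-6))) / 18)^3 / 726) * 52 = 123756270625 / 1216548111249588615696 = 0.00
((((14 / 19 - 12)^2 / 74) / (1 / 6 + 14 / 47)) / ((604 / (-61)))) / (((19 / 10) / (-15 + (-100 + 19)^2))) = -6446032695540 / 5020081523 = -1284.05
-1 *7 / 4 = -7 / 4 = -1.75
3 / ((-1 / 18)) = -54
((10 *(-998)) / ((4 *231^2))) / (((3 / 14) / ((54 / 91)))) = -9980 / 77077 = -0.13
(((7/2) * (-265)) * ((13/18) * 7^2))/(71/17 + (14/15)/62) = -3113608225/397608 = -7830.85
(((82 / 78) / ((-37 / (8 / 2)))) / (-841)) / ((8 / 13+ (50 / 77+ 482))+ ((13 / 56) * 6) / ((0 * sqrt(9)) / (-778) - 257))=12981584 / 46422272996817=0.00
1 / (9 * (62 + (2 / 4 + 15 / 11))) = 22 / 12645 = 0.00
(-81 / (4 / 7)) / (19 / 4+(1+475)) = -0.29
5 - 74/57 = 211/57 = 3.70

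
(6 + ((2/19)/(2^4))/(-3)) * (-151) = -412985/456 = -905.67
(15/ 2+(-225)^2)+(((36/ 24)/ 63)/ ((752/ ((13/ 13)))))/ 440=703637827201/ 13896960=50632.50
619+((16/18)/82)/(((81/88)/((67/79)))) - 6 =1447458187/2361231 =613.01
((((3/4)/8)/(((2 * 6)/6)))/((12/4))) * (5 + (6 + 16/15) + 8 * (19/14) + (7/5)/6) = 1621/4480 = 0.36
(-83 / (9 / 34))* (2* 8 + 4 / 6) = -141100 / 27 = -5225.93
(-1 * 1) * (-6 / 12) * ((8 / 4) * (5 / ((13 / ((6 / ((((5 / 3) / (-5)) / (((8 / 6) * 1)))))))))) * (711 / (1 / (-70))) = 5972400 / 13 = 459415.38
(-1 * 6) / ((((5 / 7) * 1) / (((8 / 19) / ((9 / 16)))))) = -1792 / 285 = -6.29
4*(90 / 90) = 4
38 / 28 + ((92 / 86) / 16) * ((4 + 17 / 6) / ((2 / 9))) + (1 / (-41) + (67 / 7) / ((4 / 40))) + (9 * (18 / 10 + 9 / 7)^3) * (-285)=-36409896174821 / 483767200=-75263.26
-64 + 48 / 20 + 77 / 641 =-197043 / 3205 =-61.48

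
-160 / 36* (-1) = 40 / 9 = 4.44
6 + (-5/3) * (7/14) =31/6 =5.17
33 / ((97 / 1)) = 33 / 97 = 0.34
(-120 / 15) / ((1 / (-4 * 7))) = 224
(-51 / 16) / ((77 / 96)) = -3.97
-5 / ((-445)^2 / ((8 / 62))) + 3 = 3683261 / 1227755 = 3.00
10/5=2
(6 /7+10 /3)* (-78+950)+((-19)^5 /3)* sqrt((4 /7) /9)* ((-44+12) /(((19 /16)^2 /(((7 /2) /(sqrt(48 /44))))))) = 76736 /21+28094464* sqrt(231) /27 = 15818427.61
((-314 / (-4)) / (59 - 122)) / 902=-157 / 113652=-0.00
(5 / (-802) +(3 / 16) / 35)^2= 38809 / 50427193600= 0.00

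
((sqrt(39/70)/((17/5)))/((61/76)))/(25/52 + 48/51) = 1976*sqrt(2730)/536739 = 0.19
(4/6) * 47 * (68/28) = 1598/21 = 76.10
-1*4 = -4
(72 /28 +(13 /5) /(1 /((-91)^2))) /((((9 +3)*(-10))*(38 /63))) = -2260983 /7600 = -297.50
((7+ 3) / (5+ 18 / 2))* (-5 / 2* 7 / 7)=-25 / 14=-1.79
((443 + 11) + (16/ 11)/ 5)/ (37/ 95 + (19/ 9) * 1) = 2136303/ 11759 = 181.67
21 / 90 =7 / 30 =0.23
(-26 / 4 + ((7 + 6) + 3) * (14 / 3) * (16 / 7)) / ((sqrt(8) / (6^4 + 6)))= 213745 * sqrt(2) / 4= 75570.27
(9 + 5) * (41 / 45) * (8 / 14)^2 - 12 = -2468 / 315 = -7.83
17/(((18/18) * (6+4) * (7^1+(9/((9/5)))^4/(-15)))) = -0.05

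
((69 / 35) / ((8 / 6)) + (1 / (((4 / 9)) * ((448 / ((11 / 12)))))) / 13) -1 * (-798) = 372493221 / 465920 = 799.48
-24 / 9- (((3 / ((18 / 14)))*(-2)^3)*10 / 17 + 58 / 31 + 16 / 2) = -2462 / 1581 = -1.56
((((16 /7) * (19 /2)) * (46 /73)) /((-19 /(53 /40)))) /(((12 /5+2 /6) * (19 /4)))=-29256 /398069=-0.07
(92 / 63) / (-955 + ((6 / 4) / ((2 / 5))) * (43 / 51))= -6256 / 4077675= -0.00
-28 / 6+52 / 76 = -227 / 57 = -3.98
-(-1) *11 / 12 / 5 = 11 / 60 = 0.18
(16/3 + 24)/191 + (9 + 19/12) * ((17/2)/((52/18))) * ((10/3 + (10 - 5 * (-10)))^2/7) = 3721662257/208572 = 17843.54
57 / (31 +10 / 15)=9 / 5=1.80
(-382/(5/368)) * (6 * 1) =-843456/5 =-168691.20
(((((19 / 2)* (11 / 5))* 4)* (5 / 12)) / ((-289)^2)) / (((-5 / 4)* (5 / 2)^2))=-1672 / 31320375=-0.00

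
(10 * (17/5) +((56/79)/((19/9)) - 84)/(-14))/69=60004/103569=0.58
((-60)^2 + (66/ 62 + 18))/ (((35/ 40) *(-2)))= -448764/ 217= -2068.04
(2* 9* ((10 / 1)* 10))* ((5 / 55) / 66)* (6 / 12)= 150 / 121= 1.24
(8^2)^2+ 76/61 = 249932/61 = 4097.25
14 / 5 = 2.80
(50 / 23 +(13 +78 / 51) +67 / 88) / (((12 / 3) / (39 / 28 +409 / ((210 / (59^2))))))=31117458905 / 1051008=29607.25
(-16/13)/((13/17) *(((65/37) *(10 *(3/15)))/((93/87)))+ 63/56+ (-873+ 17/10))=0.00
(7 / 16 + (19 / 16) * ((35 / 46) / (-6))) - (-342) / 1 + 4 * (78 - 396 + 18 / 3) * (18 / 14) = -39019739 / 30912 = -1262.28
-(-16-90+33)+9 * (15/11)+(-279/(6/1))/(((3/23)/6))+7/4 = -90287/44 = -2051.98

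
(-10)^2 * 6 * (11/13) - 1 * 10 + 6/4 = 12979/26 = 499.19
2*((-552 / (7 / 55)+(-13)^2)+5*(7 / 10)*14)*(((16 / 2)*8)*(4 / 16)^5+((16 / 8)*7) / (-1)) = 3214991 / 28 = 114821.11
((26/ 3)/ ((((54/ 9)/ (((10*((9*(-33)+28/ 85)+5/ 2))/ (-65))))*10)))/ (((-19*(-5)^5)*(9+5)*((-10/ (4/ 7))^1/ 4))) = -100018/ 55641796875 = -0.00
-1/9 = -0.11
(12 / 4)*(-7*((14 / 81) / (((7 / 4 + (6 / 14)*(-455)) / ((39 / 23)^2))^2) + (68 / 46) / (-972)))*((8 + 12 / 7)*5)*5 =102410580707950 / 13544262144009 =7.56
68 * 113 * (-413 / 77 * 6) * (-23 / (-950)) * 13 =-406660332 / 5225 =-77829.73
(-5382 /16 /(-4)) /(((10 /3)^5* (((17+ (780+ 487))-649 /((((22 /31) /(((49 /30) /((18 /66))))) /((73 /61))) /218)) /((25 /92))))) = -15608619 /401265055078400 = -0.00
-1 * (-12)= 12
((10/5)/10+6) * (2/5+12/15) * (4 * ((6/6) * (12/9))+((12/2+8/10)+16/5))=2852/25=114.08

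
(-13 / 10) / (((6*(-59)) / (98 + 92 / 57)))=36907 / 100890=0.37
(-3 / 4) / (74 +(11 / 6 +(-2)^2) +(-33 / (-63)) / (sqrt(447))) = -94423833 / 10050891478 +693 * sqrt(447) / 5025445739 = -0.01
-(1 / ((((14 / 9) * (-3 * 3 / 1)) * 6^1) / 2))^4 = -1 / 3111696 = -0.00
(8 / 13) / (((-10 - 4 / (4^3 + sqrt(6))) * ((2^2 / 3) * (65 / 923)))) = -2191557 / 3364855 - 213 * sqrt(6) / 3364855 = -0.65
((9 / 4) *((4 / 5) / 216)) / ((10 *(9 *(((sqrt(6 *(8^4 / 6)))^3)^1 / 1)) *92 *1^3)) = 1 / 260466278400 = 0.00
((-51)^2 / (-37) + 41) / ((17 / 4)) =-4336 / 629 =-6.89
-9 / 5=-1.80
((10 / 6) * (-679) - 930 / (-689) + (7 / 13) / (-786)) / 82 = -204042667 / 14802476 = -13.78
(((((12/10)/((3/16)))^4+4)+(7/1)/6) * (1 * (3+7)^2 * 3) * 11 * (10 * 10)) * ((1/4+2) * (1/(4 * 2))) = 156193067.25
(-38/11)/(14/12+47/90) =-45/22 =-2.05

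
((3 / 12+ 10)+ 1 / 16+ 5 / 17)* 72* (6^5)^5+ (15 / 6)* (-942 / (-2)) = 738192428697124696267875 / 34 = 21711542020503667537290.44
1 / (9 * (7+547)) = 1 / 4986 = 0.00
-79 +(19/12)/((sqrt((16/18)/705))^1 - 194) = -37734363041/477600824 - 19 * sqrt(1410)/477600824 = -79.01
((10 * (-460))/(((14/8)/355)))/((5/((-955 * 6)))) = 7485672000/7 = 1069381714.29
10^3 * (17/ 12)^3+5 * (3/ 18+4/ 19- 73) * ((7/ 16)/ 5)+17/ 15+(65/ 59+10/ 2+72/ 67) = 914888927407/ 324462240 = 2819.71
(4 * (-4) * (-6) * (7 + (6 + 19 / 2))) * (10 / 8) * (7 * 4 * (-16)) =-1209600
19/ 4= 4.75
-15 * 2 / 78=-5 / 13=-0.38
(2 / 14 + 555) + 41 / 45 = 175157 / 315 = 556.05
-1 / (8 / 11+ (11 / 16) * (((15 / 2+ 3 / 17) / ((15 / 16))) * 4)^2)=-79475 / 58672136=-0.00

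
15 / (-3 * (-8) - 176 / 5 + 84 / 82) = -3075 / 2086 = -1.47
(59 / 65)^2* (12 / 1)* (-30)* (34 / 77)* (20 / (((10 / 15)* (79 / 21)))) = -153386784 / 146861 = -1044.44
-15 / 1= -15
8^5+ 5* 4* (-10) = 32568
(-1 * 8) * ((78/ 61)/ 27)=-208/ 549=-0.38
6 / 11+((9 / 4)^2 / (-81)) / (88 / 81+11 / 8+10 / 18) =22569 / 43010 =0.52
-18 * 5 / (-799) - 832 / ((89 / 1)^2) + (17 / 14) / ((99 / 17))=1895743123 / 8771826294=0.22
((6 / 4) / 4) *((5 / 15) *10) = 5 / 4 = 1.25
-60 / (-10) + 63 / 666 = 451 / 74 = 6.09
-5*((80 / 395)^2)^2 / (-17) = 327680 / 662151377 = 0.00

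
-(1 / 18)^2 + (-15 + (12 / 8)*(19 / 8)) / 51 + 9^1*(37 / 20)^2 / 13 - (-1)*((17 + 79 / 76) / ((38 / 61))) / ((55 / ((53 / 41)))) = 1645330859021 / 582895942200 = 2.82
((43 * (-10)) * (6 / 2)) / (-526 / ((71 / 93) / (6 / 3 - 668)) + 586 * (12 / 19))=-290035 / 103251274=-0.00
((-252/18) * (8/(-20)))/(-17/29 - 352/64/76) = -123424/14515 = -8.50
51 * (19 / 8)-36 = 681 / 8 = 85.12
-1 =-1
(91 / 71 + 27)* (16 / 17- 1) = -2008 / 1207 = -1.66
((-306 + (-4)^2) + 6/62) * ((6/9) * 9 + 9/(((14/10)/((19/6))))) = -7641.02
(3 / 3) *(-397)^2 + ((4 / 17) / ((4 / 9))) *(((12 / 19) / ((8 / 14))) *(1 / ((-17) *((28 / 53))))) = 3461722645 / 21964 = 157608.93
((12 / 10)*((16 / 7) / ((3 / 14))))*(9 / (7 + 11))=32 / 5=6.40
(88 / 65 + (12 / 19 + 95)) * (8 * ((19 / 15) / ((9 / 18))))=1916432 / 975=1965.57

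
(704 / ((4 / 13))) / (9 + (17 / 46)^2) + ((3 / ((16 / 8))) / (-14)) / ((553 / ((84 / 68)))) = 182056132435 / 726998132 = 250.42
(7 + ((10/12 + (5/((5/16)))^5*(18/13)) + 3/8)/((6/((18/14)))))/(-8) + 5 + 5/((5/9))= -452832329/11648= -38876.40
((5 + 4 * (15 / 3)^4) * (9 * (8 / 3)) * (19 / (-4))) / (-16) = 142785 / 8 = 17848.12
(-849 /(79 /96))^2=6642902016 /6241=1064397.05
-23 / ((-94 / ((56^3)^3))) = 1325232950078006.47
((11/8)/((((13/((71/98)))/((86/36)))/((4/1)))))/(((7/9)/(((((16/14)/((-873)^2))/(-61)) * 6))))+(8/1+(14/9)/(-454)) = 878015882837825/109799013269673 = 8.00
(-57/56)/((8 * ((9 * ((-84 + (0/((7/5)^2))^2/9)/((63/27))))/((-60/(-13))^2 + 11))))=103721/8176896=0.01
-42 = -42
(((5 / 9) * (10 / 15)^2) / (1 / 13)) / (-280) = -13 / 1134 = -0.01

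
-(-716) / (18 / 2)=716 / 9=79.56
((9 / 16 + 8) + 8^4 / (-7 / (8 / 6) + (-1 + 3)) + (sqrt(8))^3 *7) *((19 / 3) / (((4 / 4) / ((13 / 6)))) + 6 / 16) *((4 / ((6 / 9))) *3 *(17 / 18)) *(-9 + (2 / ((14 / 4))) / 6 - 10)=254792533615 / 44928 - 13700470 *sqrt(2) / 27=4953523.06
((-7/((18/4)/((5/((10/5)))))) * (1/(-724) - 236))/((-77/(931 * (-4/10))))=17675035/3982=4438.73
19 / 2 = 9.50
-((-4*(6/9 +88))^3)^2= -1450941049410420736/729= -1990316940206338.46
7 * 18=126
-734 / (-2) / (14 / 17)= 6239 / 14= 445.64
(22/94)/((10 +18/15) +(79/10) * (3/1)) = 110/16403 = 0.01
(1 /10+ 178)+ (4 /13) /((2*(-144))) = 833503 /4680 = 178.10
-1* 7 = -7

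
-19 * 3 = -57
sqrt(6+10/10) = sqrt(7) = 2.65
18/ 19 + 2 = 56/ 19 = 2.95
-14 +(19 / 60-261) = -16481 / 60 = -274.68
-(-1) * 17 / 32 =17 / 32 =0.53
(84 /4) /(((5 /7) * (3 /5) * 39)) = 49 /39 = 1.26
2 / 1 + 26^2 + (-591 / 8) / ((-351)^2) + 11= 226361107 / 328536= 689.00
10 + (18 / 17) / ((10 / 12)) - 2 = 788 / 85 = 9.27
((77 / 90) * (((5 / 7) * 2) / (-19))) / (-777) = 11 / 132867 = 0.00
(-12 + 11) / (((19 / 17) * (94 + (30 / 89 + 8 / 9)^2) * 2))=-10907217 / 2328443084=-0.00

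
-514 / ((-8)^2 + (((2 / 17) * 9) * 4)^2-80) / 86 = -74273 / 24080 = -3.08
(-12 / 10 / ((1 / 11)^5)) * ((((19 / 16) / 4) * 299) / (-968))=22684233 / 1280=17722.06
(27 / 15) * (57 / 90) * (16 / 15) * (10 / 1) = 304 / 25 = 12.16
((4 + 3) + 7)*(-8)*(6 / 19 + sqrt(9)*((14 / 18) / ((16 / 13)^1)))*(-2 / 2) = 14119 / 57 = 247.70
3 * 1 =3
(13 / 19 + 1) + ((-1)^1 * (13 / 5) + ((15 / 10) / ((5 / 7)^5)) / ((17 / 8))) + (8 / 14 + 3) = 45587722 / 7065625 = 6.45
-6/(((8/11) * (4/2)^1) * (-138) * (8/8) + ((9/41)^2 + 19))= 55473/1679714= 0.03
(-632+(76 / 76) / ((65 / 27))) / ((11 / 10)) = -82106 / 143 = -574.17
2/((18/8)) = 8/9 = 0.89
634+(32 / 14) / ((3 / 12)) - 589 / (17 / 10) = 35304 / 119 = 296.67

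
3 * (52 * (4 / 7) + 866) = 18810 / 7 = 2687.14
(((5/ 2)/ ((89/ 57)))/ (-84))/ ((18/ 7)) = -95/ 12816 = -0.01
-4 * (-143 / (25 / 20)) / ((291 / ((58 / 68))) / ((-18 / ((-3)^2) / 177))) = -66352 / 4378095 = -0.02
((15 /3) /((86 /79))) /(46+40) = 395 /7396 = 0.05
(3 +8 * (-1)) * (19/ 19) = -5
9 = 9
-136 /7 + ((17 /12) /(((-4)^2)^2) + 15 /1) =-95113 /21504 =-4.42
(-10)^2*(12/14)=85.71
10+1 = 11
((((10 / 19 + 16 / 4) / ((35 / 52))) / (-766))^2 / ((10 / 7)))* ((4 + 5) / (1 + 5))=0.00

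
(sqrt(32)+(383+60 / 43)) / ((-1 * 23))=-16529 / 989-4 * sqrt(2) / 23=-16.96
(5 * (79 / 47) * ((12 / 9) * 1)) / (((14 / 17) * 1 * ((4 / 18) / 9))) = 551.08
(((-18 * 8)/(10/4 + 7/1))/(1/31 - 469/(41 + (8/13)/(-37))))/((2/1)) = 43999416/66248687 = 0.66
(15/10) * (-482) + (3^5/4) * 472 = 27951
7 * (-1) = -7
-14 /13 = -1.08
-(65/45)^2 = -169/81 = -2.09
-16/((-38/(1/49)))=8/931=0.01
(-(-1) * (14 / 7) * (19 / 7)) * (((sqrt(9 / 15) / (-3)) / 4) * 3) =-19 * sqrt(15) / 70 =-1.05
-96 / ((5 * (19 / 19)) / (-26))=2496 / 5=499.20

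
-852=-852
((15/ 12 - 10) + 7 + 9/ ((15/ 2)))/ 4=-11/ 80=-0.14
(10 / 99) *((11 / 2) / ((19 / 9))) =0.26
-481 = -481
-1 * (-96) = 96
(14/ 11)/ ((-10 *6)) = -7/ 330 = -0.02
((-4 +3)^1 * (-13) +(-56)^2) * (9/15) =9447/5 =1889.40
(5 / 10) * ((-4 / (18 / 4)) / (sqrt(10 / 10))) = -4 / 9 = -0.44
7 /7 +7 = 8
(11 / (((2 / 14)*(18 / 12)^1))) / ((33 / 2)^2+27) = 88 / 513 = 0.17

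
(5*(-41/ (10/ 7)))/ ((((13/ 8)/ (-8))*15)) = 9184/ 195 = 47.10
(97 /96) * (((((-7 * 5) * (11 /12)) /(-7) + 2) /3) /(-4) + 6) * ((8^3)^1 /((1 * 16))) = 76145 /432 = 176.26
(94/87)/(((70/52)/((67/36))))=40937/27405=1.49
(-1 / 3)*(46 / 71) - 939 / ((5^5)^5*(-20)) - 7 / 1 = -7.22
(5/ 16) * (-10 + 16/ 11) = -235/ 88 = -2.67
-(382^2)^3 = -3107278481449024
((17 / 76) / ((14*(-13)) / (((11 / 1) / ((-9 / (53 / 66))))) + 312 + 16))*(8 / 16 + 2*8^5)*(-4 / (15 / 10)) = -76.14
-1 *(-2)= 2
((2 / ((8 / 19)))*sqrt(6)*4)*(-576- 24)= -27924.18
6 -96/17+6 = 6.35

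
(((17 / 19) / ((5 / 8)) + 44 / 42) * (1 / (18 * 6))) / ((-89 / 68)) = -84082 / 4793985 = -0.02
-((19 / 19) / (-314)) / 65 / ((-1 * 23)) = -1 / 469430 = -0.00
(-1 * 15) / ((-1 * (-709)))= -15 / 709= -0.02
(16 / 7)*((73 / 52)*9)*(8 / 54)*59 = 68912 / 273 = 252.42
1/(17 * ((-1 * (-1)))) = 1/17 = 0.06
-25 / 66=-0.38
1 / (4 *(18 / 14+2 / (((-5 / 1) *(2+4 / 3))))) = 175 / 816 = 0.21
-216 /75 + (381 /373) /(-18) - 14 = -947611 /55950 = -16.94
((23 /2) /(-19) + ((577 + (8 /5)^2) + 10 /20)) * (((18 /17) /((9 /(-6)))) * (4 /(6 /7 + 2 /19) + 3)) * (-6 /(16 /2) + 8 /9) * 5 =-21010063 /10336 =-2032.71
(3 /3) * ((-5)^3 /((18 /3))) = -125 /6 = -20.83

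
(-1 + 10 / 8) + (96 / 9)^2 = 4105 / 36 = 114.03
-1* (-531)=531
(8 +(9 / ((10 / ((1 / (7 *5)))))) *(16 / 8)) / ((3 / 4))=5636 / 525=10.74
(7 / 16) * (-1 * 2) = -7 / 8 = -0.88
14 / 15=0.93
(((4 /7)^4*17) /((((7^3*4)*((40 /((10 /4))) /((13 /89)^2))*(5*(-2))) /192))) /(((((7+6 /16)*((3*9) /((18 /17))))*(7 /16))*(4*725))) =-1384448 /9766171712703875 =-0.00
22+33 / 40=913 / 40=22.82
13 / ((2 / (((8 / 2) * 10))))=260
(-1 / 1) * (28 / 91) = -4 / 13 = -0.31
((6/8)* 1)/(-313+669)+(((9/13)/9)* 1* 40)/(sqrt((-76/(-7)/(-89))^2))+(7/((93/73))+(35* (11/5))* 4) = 338.72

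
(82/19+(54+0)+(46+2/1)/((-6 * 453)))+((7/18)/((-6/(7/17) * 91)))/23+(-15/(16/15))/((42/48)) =465542649521/11024844012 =42.23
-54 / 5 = -10.80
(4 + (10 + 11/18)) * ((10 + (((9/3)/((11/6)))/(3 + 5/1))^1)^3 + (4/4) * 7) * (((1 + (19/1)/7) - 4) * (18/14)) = -23963281031/4174016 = -5741.06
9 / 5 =1.80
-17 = -17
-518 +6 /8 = -517.25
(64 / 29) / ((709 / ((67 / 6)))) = 2144 / 61683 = 0.03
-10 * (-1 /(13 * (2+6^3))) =5 /1417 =0.00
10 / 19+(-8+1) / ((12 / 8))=-236 / 57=-4.14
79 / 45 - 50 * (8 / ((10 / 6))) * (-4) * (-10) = -431921 / 45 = -9598.24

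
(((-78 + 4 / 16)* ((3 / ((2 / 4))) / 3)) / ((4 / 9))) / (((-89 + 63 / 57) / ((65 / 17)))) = 691353 / 45424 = 15.22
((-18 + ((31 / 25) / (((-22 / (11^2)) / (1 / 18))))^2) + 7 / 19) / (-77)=269140661 / 1185030000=0.23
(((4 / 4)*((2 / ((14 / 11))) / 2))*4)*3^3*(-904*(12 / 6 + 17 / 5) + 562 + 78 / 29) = -371815488 / 1015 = -366320.68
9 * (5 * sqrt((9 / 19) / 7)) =135 * sqrt(133) / 133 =11.71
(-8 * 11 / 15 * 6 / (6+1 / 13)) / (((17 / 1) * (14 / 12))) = -13728 / 47005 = -0.29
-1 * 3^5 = -243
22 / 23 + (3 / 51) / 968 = 362055 / 378488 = 0.96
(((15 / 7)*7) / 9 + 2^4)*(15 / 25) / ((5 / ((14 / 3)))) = 742 / 75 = 9.89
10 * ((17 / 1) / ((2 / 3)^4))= 6885 / 8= 860.62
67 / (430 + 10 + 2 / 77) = 5159 / 33882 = 0.15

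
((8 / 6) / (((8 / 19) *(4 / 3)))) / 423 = 19 / 3384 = 0.01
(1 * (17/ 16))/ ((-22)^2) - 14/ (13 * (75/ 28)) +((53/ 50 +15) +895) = 6875848351/ 7550400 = 910.66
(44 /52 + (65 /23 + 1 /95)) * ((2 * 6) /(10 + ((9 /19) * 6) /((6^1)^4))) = 30127392 /6818695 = 4.42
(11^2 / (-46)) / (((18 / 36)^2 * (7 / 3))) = -726 / 161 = -4.51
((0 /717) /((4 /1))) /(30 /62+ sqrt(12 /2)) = 0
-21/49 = -3/7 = -0.43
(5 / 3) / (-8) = -5 / 24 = -0.21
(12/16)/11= 3/44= 0.07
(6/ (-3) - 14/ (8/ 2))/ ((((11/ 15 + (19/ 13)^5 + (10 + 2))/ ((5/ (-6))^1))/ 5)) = 510527875/ 432233792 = 1.18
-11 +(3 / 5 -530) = -540.40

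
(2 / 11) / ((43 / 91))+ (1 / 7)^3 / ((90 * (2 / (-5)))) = 2246863 / 5840604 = 0.38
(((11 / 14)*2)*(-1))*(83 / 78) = -913 / 546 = -1.67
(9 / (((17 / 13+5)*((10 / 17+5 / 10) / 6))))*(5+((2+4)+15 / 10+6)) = 5967 / 41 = 145.54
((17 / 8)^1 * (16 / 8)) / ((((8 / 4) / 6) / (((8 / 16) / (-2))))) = -51 / 16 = -3.19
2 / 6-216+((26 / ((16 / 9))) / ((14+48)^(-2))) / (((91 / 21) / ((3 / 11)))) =219289 / 66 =3322.56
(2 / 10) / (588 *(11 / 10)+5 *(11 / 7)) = 7 / 22913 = 0.00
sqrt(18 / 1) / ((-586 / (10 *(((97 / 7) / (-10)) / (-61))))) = -291 *sqrt(2) / 250222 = -0.00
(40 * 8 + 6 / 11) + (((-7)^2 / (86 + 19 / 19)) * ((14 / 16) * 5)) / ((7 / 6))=411711 / 1276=322.66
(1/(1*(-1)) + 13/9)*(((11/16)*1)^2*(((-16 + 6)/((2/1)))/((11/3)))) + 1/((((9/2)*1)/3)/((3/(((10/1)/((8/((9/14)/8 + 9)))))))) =-35881/325440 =-0.11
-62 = -62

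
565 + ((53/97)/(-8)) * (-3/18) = 2630693/4656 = 565.01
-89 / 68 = -1.31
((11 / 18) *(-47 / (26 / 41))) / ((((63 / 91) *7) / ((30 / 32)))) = -105985 / 12096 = -8.76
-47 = -47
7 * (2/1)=14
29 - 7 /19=544 /19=28.63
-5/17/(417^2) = -5/2956113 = -0.00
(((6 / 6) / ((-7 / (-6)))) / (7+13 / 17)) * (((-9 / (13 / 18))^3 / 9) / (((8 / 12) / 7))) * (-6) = 36137988 / 24167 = 1495.34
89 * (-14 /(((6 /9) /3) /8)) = -44856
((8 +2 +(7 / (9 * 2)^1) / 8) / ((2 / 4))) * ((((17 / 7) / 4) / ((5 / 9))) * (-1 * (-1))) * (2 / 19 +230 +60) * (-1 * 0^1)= 0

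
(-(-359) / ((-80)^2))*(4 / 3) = 359 / 4800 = 0.07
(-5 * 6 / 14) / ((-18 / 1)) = 5 / 42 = 0.12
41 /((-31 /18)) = -738 /31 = -23.81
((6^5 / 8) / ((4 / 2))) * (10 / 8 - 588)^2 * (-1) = -1338543387 / 8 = -167317923.38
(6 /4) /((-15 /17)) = -17 /10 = -1.70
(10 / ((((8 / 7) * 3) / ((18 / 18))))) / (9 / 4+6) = 35 / 99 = 0.35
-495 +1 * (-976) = -1471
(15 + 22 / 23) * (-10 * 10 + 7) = -34131 / 23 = -1483.96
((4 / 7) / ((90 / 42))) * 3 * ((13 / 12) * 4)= 52 / 15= 3.47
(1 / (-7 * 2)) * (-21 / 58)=3 / 116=0.03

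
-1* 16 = -16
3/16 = 0.19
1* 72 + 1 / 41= 2953 / 41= 72.02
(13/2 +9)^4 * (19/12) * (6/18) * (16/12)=17546899/432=40617.82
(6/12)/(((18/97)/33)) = 1067/12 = 88.92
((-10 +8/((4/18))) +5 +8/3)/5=101/15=6.73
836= 836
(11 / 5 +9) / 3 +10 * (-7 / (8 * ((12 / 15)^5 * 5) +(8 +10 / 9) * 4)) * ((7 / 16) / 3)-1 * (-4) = 251768959 / 33447360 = 7.53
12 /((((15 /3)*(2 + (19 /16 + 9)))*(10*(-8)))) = -4 /1625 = -0.00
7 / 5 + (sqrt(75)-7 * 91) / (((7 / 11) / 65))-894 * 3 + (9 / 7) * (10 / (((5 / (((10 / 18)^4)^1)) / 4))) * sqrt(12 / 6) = -338728 / 5 + 5000 * sqrt(2) / 5103 + 3575 * sqrt(3) / 7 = -66859.63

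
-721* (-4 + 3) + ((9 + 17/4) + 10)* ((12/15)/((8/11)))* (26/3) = 18853/20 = 942.65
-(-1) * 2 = 2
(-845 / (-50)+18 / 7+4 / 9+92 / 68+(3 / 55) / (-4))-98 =-3616523 / 47124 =-76.74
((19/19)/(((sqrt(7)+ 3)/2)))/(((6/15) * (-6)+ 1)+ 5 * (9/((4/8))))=15/443 - 5 * sqrt(7)/443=0.00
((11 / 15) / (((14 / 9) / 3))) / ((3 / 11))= 363 / 70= 5.19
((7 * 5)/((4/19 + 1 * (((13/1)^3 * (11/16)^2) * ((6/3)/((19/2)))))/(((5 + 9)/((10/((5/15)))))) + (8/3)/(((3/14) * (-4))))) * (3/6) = 1340640/35684219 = 0.04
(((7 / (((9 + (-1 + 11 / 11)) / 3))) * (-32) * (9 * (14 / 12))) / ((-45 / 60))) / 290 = 1568 / 435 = 3.60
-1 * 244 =-244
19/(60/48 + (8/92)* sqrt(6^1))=201020/12841 -13984* sqrt(6)/12841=12.99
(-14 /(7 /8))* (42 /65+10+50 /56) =-84004 /455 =-184.62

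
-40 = -40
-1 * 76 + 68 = -8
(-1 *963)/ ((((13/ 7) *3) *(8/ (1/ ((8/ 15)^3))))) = -7583625/ 53248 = -142.42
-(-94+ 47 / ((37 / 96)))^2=-1069156 / 1369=-780.98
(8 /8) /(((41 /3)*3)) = 1 /41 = 0.02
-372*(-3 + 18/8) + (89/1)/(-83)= 277.93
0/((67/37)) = 0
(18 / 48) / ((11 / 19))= 57 / 88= 0.65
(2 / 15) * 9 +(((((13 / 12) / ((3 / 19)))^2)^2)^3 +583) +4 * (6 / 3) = 257830010966649963789444956261 / 23691906691608084480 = 10882619720.01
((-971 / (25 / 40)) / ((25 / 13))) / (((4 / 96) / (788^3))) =-1185884693041152 / 125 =-9487077544329.22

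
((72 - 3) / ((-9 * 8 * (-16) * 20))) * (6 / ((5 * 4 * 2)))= 23 / 51200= 0.00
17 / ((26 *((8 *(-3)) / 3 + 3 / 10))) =-85 / 1001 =-0.08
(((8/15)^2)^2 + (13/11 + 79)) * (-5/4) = -22348153/222750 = -100.33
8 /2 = 4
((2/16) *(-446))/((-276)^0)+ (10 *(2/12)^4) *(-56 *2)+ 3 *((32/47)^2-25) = -93203059/715716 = -130.22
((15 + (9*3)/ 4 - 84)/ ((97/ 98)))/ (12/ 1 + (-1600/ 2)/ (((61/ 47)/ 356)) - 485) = 744261/ 2602403882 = 0.00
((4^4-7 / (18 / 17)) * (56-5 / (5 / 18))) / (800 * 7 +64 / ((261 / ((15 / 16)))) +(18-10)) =2473439 / 1463748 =1.69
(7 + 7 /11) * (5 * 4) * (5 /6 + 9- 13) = -5320 /11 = -483.64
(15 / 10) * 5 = 15 / 2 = 7.50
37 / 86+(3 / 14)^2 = 4013 / 8428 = 0.48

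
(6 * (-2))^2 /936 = 2 /13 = 0.15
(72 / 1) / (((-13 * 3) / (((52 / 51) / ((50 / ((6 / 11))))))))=-96 / 4675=-0.02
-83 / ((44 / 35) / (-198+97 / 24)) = 13522775 / 1056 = 12805.66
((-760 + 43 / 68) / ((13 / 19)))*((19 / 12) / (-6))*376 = 876124979 / 7956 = 110121.29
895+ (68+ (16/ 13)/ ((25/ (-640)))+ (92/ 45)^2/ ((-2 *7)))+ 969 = 350158204/ 184275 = 1900.19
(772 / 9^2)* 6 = 1544 / 27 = 57.19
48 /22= 24 /11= 2.18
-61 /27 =-2.26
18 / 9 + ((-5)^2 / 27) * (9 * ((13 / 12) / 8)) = 901 / 288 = 3.13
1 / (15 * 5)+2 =151 / 75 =2.01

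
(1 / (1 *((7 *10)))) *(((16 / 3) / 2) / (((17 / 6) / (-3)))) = -24 / 595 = -0.04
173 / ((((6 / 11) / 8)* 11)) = 692 / 3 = 230.67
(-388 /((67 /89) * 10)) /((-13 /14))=241724 /4355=55.50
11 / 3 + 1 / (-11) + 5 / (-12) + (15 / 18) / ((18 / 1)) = 952 / 297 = 3.21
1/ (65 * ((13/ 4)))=0.00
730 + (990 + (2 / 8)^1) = 6881 / 4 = 1720.25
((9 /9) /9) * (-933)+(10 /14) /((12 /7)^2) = -14893 /144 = -103.42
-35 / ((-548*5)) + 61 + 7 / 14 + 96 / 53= 1839185 / 29044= 63.32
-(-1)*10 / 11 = 10 / 11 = 0.91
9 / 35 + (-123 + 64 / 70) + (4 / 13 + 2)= -54382 / 455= -119.52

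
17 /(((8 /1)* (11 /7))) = 119 /88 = 1.35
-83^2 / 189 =-6889 / 189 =-36.45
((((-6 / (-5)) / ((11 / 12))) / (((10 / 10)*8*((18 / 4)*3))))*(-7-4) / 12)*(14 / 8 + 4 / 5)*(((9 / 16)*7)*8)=-357 / 400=-0.89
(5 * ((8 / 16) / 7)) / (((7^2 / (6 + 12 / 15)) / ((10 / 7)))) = 170 / 2401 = 0.07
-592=-592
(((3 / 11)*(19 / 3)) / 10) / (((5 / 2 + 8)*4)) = 19 / 4620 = 0.00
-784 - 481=-1265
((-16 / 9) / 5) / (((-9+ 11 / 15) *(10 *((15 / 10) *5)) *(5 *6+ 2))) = 1 / 55800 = 0.00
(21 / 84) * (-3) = -3 / 4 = -0.75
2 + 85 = 87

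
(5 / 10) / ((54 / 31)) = 31 / 108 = 0.29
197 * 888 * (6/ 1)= 1049616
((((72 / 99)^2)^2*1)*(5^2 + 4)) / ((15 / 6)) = 237568 / 73205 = 3.25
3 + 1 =4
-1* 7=-7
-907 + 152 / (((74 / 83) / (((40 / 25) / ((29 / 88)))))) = -79.26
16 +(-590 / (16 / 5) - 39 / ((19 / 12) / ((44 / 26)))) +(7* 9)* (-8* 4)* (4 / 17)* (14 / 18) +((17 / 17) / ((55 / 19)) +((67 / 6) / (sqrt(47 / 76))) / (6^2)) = -82238439 / 142120 +67* sqrt(893) / 5076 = -578.26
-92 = -92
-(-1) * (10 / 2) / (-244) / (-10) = 1 / 488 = 0.00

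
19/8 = 2.38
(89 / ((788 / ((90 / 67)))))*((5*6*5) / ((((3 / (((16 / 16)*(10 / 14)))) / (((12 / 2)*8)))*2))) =12015000 / 92393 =130.04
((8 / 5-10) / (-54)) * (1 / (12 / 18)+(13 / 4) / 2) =35 / 72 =0.49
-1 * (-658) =658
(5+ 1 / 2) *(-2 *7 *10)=-770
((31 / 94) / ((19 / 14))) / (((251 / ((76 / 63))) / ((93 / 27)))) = 3844 / 955557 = 0.00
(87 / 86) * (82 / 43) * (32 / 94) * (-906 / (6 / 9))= -77560848 / 86903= -892.50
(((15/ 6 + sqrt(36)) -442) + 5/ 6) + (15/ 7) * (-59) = -11741/ 21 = -559.10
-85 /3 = -28.33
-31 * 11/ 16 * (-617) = 13149.81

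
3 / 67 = 0.04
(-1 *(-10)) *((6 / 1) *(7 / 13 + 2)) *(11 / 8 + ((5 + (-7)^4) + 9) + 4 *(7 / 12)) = 9578085 / 26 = 368387.88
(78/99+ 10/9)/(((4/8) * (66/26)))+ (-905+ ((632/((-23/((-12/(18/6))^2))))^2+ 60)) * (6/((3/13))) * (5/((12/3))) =21618920405849/3456486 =6254595.10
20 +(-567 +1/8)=-4375/8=-546.88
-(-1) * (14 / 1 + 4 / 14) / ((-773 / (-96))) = 9600 / 5411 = 1.77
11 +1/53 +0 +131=7527/53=142.02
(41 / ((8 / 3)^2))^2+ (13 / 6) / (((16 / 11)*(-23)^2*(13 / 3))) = 33.24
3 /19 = 0.16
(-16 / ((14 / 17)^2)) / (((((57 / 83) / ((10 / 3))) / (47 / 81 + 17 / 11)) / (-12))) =7269020480 / 2488563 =2920.97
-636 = -636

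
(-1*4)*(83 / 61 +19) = -4968 / 61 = -81.44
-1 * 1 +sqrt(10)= -1 +sqrt(10)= 2.16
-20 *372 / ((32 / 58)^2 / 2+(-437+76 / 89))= 17.06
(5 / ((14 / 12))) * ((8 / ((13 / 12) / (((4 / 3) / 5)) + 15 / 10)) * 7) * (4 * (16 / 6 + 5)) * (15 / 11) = 1766400 / 979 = 1804.29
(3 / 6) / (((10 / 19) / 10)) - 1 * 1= 17 / 2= 8.50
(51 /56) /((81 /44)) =187 /378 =0.49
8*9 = 72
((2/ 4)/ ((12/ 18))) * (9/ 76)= 27/ 304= 0.09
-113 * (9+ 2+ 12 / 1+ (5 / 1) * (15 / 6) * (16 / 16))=-8023 / 2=-4011.50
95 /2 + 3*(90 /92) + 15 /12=4755 /92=51.68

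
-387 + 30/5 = -381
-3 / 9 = -1 / 3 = -0.33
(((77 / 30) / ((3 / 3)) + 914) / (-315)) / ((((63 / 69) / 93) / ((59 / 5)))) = -1156716299 / 330750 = -3497.25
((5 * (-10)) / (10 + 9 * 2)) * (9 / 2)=-225 / 28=-8.04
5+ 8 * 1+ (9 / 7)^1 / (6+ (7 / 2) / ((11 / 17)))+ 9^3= 1303892 / 1757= 742.11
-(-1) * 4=4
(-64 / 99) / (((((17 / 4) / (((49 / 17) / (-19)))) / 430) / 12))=21575680 / 181203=119.07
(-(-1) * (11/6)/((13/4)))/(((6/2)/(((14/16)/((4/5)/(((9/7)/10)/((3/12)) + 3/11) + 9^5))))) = 0.00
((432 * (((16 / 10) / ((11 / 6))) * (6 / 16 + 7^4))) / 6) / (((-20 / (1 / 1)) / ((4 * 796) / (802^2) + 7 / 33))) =-31865285700 / 19456921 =-1637.74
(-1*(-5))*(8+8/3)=160/3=53.33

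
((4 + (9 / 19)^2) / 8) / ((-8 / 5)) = -7625 / 23104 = -0.33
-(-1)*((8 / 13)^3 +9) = 20285 / 2197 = 9.23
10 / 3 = 3.33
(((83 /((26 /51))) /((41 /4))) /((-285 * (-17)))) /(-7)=-166 /354445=-0.00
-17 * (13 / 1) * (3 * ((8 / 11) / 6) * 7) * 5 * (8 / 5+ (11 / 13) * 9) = -285124 / 11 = -25920.36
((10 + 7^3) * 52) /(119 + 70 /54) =152.59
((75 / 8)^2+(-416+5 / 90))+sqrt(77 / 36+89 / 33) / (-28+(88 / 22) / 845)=-188959 / 576 - 845 * sqrt(21065) / 1561296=-328.13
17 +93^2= 8666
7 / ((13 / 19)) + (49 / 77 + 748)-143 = 88069 / 143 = 615.87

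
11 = 11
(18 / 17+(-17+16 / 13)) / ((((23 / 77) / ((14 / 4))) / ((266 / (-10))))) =233054437 / 50830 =4584.98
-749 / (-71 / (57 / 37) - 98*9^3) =42693 / 4074821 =0.01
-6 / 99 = -2 / 33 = -0.06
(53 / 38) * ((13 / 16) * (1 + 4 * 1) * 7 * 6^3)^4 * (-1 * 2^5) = -1207192456241533125 / 19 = -63536445065343848.68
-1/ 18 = -0.06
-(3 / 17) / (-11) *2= 6 / 187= 0.03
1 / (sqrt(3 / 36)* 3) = 2* sqrt(3) / 3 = 1.15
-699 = -699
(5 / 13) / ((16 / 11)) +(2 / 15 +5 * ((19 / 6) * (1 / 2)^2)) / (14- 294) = 109117 / 436800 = 0.25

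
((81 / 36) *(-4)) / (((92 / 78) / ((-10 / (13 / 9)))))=1215 / 23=52.83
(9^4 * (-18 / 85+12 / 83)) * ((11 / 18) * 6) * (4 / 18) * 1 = -2534004 / 7055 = -359.18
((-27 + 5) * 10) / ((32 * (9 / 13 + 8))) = -715 / 904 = -0.79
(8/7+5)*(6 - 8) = -86/7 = -12.29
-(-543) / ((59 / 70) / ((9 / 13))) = 342090 / 767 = 446.01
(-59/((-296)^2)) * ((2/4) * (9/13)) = -531/2278016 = -0.00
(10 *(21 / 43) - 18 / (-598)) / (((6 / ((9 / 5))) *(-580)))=-189531 / 74570600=-0.00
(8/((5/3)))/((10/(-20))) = -48/5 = -9.60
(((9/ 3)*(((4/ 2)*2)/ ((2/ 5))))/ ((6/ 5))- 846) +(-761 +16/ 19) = -30042/ 19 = -1581.16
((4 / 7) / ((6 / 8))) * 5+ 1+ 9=290 / 21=13.81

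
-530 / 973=-0.54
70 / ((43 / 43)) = 70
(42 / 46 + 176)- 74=2367 / 23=102.91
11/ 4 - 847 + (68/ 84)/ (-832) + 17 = -14453729/ 17472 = -827.25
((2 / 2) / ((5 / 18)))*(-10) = -36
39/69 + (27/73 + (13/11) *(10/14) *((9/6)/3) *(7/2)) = 178215/73876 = 2.41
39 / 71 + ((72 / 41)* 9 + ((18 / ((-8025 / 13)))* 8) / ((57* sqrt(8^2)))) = 2419550089 / 147951575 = 16.35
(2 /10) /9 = 1 /45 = 0.02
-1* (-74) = 74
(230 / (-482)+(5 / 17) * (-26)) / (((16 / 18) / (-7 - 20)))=8088255 / 32776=246.77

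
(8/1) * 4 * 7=224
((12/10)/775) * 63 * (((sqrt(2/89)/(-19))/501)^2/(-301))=-12/149303611596625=-0.00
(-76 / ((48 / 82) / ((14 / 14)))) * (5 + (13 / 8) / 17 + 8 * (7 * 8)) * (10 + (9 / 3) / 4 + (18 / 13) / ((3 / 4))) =-31441807145 / 42432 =-740992.82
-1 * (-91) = 91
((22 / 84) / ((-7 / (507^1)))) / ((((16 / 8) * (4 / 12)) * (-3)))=1859 / 196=9.48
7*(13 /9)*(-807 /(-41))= 24479 /123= 199.02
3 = 3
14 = 14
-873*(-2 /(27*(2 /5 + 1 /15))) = 970 /7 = 138.57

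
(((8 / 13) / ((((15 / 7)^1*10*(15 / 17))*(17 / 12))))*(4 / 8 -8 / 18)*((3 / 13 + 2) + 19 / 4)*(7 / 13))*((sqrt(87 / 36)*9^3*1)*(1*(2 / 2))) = 5.44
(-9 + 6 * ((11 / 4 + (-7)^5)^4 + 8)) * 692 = 10594582792002803724615 / 32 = 331080712250087616394.22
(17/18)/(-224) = -17/4032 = -0.00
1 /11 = 0.09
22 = 22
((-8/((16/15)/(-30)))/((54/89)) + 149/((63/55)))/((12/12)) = 63115/126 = 500.91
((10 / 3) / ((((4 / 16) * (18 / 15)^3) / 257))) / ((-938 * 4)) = -160625 / 303912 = -0.53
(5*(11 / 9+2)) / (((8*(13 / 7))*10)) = 203 / 1872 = 0.11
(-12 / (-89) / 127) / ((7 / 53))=636 / 79121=0.01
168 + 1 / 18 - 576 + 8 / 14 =-51329 / 126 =-407.37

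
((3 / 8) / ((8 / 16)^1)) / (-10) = -3 / 40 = -0.08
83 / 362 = 0.23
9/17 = 0.53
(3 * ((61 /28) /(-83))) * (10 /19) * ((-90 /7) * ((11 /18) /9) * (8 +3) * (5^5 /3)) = 576640625 /1390914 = 414.58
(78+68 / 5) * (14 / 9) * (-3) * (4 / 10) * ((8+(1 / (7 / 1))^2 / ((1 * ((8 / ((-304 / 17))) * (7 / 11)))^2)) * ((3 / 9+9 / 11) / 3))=-14763325888 / 27259925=-541.58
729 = 729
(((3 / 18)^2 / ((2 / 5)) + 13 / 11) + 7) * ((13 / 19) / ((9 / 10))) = 424775 / 67716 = 6.27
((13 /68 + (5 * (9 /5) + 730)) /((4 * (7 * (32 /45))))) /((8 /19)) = 42976575 /487424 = 88.17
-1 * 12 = -12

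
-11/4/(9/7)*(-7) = 539/36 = 14.97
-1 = -1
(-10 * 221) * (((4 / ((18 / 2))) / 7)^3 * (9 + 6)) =-707200 / 83349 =-8.48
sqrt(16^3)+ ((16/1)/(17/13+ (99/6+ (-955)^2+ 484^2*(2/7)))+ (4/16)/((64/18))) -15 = 1119105632679/22806157184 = 49.07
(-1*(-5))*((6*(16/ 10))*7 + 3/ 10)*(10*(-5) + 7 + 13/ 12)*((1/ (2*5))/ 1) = -22635/ 16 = -1414.69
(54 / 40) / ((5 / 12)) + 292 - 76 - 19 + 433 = 15831 / 25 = 633.24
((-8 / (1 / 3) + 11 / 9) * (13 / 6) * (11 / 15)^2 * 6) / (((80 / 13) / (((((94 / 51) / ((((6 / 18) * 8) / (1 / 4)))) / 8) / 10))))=-39405223 / 705024000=-0.06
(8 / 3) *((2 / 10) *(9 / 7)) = 24 / 35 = 0.69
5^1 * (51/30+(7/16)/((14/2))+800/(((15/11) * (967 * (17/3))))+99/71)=304764509/18674704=16.32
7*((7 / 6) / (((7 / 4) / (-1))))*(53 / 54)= -371 / 81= -4.58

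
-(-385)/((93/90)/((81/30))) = 31185/31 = 1005.97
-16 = -16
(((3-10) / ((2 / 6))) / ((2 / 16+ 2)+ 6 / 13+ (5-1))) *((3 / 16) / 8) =-819 / 10960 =-0.07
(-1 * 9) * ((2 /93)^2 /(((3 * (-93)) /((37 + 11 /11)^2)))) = 5776 /268119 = 0.02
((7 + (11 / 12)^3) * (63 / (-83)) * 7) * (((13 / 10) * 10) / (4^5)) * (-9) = 25658997 / 5439488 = 4.72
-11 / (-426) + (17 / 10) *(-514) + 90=-1669439 / 2130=-783.77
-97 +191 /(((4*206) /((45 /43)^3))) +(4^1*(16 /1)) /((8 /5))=-3716879901 /65513768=-56.73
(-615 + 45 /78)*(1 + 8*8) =-79875 /2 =-39937.50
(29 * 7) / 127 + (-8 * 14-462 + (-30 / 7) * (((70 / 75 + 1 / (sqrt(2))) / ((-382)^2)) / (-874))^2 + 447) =-27200214405807207378839 / 216904886948230272960-sqrt(2) / 4066458322988944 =-125.40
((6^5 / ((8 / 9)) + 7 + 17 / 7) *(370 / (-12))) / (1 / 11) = -20791595 / 7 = -2970227.86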